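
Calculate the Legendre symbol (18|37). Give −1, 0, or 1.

-1

Pull out 2: since 37 ≡ 5 (mod 8), (2/37) = -1.
Reciprocity: 9 ≡ 1 and 37 ≡ 1 (mod 4), so (9/37) = +(37/9).
Reduce top mod 9: now compute (1/9).
Reached (1/9) = 1. Collecting the sign flips along the way, the symbol is -1.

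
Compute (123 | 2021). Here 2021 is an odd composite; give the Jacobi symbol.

1

Reciprocity: 123 ≡ 3 and 2021 ≡ 1 (mod 4), so (123/2021) = +(2021/123).
Reduce top mod 123: now compute (53/123).
Reciprocity: 53 ≡ 1 and 123 ≡ 3 (mod 4), so (53/123) = +(123/53).
Reduce top mod 53: now compute (17/53).
Reciprocity: 17 ≡ 1 and 53 ≡ 1 (mod 4), so (17/53) = +(53/17).
Reduce top mod 17: now compute (2/17).
Pull out 2: since 17 ≡ 1 (mod 8), (2/17) = +1.
Reached (1/17) = 1. Collecting the sign flips along the way, the symbol is +1.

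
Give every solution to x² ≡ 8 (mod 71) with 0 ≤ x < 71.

24, 47

Since 71 ≡ 3 (mod 4), a square root of 8 is 8^((71+1)/4) = 8^18 mod 71.
Repeated squaring: 8^2≡64, 8^4≡49, 8^8≡58, 8^16≡27 (mod 71).
8^18 = 8^(16+2) ≡ 24 (mod 71).
Check: 24² = 576 ≡ 8 (mod 71). The two roots are 24 and 47.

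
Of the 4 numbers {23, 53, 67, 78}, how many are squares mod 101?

2

(23/101) = +1 → QR.
(53/101) = -1 → non-residue.
(67/101) = -1 → non-residue.
(78/101) = +1 → QR.
Total quadratic residues among the 4: 2.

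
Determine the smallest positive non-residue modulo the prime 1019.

2

(2/1019) = −1, so 2 is the smallest positive non-residue mod 1019.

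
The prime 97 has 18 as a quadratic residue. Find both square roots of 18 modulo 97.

97 ≡ 1 (mod 4), so we find a root by search.
Trying successive values, 42² = 1764 ≡ 18 (mod 97). The other root is 97 − 42 = 55.

42, 55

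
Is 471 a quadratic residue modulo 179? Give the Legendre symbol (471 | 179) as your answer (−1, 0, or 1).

-1

First reduce: 471 ≡ 113 (mod 179).
Reciprocity: 113 ≡ 1 and 179 ≡ 3 (mod 4), so (113/179) = +(179/113).
Reduce top mod 113: now compute (66/113).
Pull out 2: since 113 ≡ 1 (mod 8), (2/113) = +1.
Reciprocity: 33 ≡ 1 and 113 ≡ 1 (mod 4), so (33/113) = +(113/33).
Reduce top mod 33: now compute (14/33).
Pull out 2: since 33 ≡ 1 (mod 8), (2/33) = +1.
Reciprocity: 7 ≡ 3 and 33 ≡ 1 (mod 4), so (7/33) = +(33/7).
Reduce top mod 7: now compute (5/7).
Reciprocity: 5 ≡ 1 and 7 ≡ 3 (mod 4), so (5/7) = +(7/5).
Reduce top mod 5: now compute (2/5).
Pull out 2: since 5 ≡ 5 (mod 8), (2/5) = -1.
Reached (1/5) = 1. Collecting the sign flips along the way, the symbol is -1.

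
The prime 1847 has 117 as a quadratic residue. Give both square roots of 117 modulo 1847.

463, 1384

Since 1847 ≡ 3 (mod 4), a square root of 117 is 117^((1847+1)/4) = 117^462 mod 1847.
Repeated squaring: 117^2≡760, 117^4≡1336, 117^8≡694, 117^16≡1416, 117^32≡1061, 117^64≡898, 117^128≡1112, 117^256≡901 (mod 1847).
117^462 = 117^(256+128+64+8+4+2) ≡ 1384 (mod 1847).
Check: 1384² = 1915456 ≡ 117 (mod 1847). The two roots are 463 and 1384.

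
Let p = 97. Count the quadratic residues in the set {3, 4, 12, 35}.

(3/97) = +1 → QR.
(4/97) = +1 → QR.
(12/97) = +1 → QR.
(35/97) = +1 → QR.
Total quadratic residues among the 4: 4.

4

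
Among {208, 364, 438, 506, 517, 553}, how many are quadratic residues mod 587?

1

(208/587) = -1 → non-residue.
(364/587) = -1 → non-residue.
(438/587) = -1 → non-residue.
(506/587) = -1 → non-residue.
(517/587) = -1 → non-residue.
(553/587) = +1 → QR.
Total quadratic residues among the 6: 1.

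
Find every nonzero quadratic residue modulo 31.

1 2 4 5 7 8 9 10 14 16 18 19 20 25 28

Square k = 1,…,15 (k and 31−k give the same square):
1²=1, 2²=4, 3²=9, 4²=16, 5²=25, 6²≡5, 7²≡18, 8²≡2, 9²≡19, 10²≡7, 11²≡28, 12²≡20, 13²≡14, 14²≡10, 15²≡8 (mod 31).
So the quadratic residues mod 31 are {1, 2, 4, 5, 7, 8, 9, 10, 14, 16, 18, 19, 20, 25, 28}.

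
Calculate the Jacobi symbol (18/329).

1

Pull out 2: since 329 ≡ 1 (mod 8), (2/329) = +1.
Reciprocity: 9 ≡ 1 and 329 ≡ 1 (mod 4), so (9/329) = +(329/9).
Reduce top mod 9: now compute (5/9).
Reciprocity: 5 ≡ 1 and 9 ≡ 1 (mod 4), so (5/9) = +(9/5).
Reduce top mod 5: now compute (4/5).
Pull out 2^2: since 5 ≡ 5 (mod 8), (2/5) = -1, so (2/5)^2 = +1.
Reached (1/5) = 1. Collecting the sign flips along the way, the symbol is +1.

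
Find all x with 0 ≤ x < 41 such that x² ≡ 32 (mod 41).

14, 27

41 ≡ 1 (mod 4), so we find a root by search.
Trying successive values, 14² = 196 ≡ 32 (mod 41). The other root is 41 − 14 = 27.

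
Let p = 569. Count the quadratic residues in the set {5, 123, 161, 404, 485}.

2

(5/569) = +1 → QR.
(123/569) = -1 → non-residue.
(161/569) = -1 → non-residue.
(404/569) = +1 → QR.
(485/569) = -1 → non-residue.
Total quadratic residues among the 5: 2.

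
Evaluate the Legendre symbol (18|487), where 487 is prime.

Pull out 2: since 487 ≡ 7 (mod 8), (2/487) = +1.
Reciprocity: 9 ≡ 1 and 487 ≡ 3 (mod 4), so (9/487) = +(487/9).
Reduce top mod 9: now compute (1/9).
Reached (1/9) = 1. Collecting the sign flips along the way, the symbol is +1.

1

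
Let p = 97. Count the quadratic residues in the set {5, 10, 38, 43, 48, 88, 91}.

(5/97) = -1 → non-residue.
(10/97) = -1 → non-residue.
(38/97) = -1 → non-residue.
(43/97) = +1 → QR.
(48/97) = +1 → QR.
(88/97) = +1 → QR.
(91/97) = +1 → QR.
Total quadratic residues among the 7: 4.

4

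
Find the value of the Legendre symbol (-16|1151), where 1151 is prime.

-1

First reduce: -16 ≡ 1135 (mod 1151).
Reciprocity: 1135 ≡ 3 and 1151 ≡ 3 (mod 4), so (1135/1151) = −(1151/1135).
Reduce top mod 1135: now compute (16/1135).
Pull out 2^4: since 1135 ≡ 7 (mod 8), (2/1135) = +1, so (2/1135)^4 = +1.
Reached (1/1135) = 1. Collecting the sign flips along the way, the symbol is -1.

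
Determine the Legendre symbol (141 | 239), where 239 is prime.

Reciprocity: 141 ≡ 1 and 239 ≡ 3 (mod 4), so (141/239) = +(239/141).
Reduce top mod 141: now compute (98/141).
Pull out 2: since 141 ≡ 5 (mod 8), (2/141) = -1.
Reciprocity: 49 ≡ 1 and 141 ≡ 1 (mod 4), so (49/141) = +(141/49).
Reduce top mod 49: now compute (43/49).
Reciprocity: 43 ≡ 3 and 49 ≡ 1 (mod 4), so (43/49) = +(49/43).
Reduce top mod 43: now compute (6/43).
Pull out 2: since 43 ≡ 3 (mod 8), (2/43) = -1.
Reciprocity: 3 ≡ 3 and 43 ≡ 3 (mod 4), so (3/43) = −(43/3).
Reduce top mod 3: now compute (1/3).
Reached (1/3) = 1. Collecting the sign flips along the way, the symbol is -1.

-1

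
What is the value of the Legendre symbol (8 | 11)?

Euler's criterion: (8/11) ≡ 8^5 (mod 11).
8^2 ≡ 9 (mod 11)
8^4 ≡ 4 (mod 11)
8^5 = 8^(4+1) ≡ 10 (mod 11).
Result is 10 ≡ −1, so (8/11) = −1.

-1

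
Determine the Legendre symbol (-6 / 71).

First reduce: -6 ≡ 65 (mod 71).
Reciprocity: 65 ≡ 1 and 71 ≡ 3 (mod 4), so (65/71) = +(71/65).
Reduce top mod 65: now compute (6/65).
Pull out 2: since 65 ≡ 1 (mod 8), (2/65) = +1.
Reciprocity: 3 ≡ 3 and 65 ≡ 1 (mod 4), so (3/65) = +(65/3).
Reduce top mod 3: now compute (2/3).
Pull out 2: since 3 ≡ 3 (mod 8), (2/3) = -1.
Reached (1/3) = 1. Collecting the sign flips along the way, the symbol is -1.

-1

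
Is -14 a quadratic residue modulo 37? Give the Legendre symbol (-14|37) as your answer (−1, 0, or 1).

-1

First reduce: -14 ≡ 23 (mod 37).
Reciprocity: 23 ≡ 3 and 37 ≡ 1 (mod 4), so (23/37) = +(37/23).
Reduce top mod 23: now compute (14/23).
Pull out 2: since 23 ≡ 7 (mod 8), (2/23) = +1.
Reciprocity: 7 ≡ 3 and 23 ≡ 3 (mod 4), so (7/23) = −(23/7).
Reduce top mod 7: now compute (2/7).
Pull out 2: since 7 ≡ 7 (mod 8), (2/7) = +1.
Reached (1/7) = 1. Collecting the sign flips along the way, the symbol is -1.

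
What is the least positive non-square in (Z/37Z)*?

2

(2/37) = −1, so 2 is the smallest positive non-residue mod 37.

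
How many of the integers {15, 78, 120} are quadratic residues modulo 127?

(15/127) = +1 → QR.
(78/127) = -1 → non-residue.
(120/127) = +1 → QR.
Total quadratic residues among the 3: 2.

2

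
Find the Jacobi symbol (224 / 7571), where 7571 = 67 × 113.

Pull out 2^5: since 7571 ≡ 3 (mod 8), (2/7571) = -1, so (2/7571)^5 = -1.
Reciprocity: 7 ≡ 3 and 7571 ≡ 3 (mod 4), so (7/7571) = −(7571/7).
Reduce top mod 7: now compute (4/7).
Pull out 2^2: since 7 ≡ 7 (mod 8), (2/7) = +1, so (2/7)^2 = +1.
Reached (1/7) = 1. Collecting the sign flips along the way, the symbol is +1.

1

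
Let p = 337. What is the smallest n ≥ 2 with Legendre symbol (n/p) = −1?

5

(2/337) = +1, so 2 is a residue.
(3/337) = +1, so 3 is a residue.
(4/337) = +1, so 4 is a residue.
(5/337) = −1, so 5 is the smallest positive non-residue mod 337.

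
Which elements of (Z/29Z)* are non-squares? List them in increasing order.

2, 3, 8, 10, 11, 12, 14, 15, 17, 18, 19, 21, 26, 27

Square k = 1,…,14 (k and 29−k give the same square):
1²=1, 2²=4, 3²=9, 4²=16, 5²=25, 6²≡7, 7²≡20, 8²≡6, 9²≡23, 10²≡13, 11²≡5, 12²≡28, 13²≡24, 14²≡22 (mod 29).
The residues are {1, 4, 5, 6, 7, 9, 13, 16, 20, 22, 23, 24, 25, 28}; the non-residues are the remaining 14 nonzero classes.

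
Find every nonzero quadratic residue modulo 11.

Square k = 1,…,5 (k and 11−k give the same square):
1²=1, 2²=4, 3²=9, 4²≡5, 5²≡3 (mod 11).
So the quadratic residues mod 11 are {1, 3, 4, 5, 9}.

1,3,4,5,9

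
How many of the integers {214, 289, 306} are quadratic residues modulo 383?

2

(214/383) = -1 → non-residue.
(289/383) = +1 → QR.
(306/383) = +1 → QR.
Total quadratic residues among the 3: 2.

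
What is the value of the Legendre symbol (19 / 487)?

1

Euler's criterion: (19/487) ≡ 19^243 (mod 487).
19^2 ≡ 361 (mod 487)
19^4 ≡ 292 (mod 487)
19^8 ≡ 39 (mod 487)
19^16 ≡ 60 (mod 487)
19^32 ≡ 191 (mod 487)
19^64 ≡ 443 (mod 487)
19^128 ≡ 475 (mod 487)
19^243 = 19^(128+64+32+16+2+1) ≡ 1 (mod 487).
Result is 1, so (19/487) = 1.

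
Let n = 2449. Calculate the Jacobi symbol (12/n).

1

Pull out 2^2: since 2449 ≡ 1 (mod 8), (2/2449) = +1, so (2/2449)^2 = +1.
Reciprocity: 3 ≡ 3 and 2449 ≡ 1 (mod 4), so (3/2449) = +(2449/3).
Reduce top mod 3: now compute (1/3).
Reached (1/3) = 1. Collecting the sign flips along the way, the symbol is +1.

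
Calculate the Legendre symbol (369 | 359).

1

Euler's criterion: (369/359) ≡ 10^179 (mod 359).
10^2 ≡ 100 (mod 359)
10^4 ≡ 307 (mod 359)
10^8 ≡ 191 (mod 359)
10^16 ≡ 222 (mod 359)
10^32 ≡ 101 (mod 359)
10^64 ≡ 149 (mod 359)
10^128 ≡ 302 (mod 359)
10^179 = 10^(128+32+16+2+1) ≡ 1 (mod 359).
Result is 1, so (369/359) = 1.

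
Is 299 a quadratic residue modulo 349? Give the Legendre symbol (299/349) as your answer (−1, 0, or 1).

-1

Euler's criterion: (299/349) ≡ 299^174 (mod 349).
299^2 ≡ 57 (mod 349)
299^4 ≡ 108 (mod 349)
299^8 ≡ 147 (mod 349)
299^16 ≡ 320 (mod 349)
299^32 ≡ 143 (mod 349)
299^64 ≡ 207 (mod 349)
299^128 ≡ 271 (mod 349)
299^174 = 299^(128+32+8+4+2) ≡ 348 (mod 349).
Result is 348 ≡ −1, so (299/349) = −1.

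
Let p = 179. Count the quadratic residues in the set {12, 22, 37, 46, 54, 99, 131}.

3

(12/179) = +1 → QR.
(22/179) = +1 → QR.
(37/179) = -1 → non-residue.
(46/179) = +1 → QR.
(54/179) = -1 → non-residue.
(99/179) = -1 → non-residue.
(131/179) = -1 → non-residue.
Total quadratic residues among the 7: 3.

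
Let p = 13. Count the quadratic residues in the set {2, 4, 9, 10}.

3

(2/13) = -1 → non-residue.
(4/13) = +1 → QR.
(9/13) = +1 → QR.
(10/13) = +1 → QR.
Total quadratic residues among the 4: 3.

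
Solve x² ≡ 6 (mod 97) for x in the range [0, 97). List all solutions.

97 ≡ 1 (mod 4), so we find a root by search.
Trying successive values, 43² = 1849 ≡ 6 (mod 97). The other root is 97 − 43 = 54.

43, 54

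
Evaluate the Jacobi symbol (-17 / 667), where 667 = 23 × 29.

-1

First reduce: -17 ≡ 650 (mod 667).
Pull out 2: since 667 ≡ 3 (mod 8), (2/667) = -1.
Reciprocity: 325 ≡ 1 and 667 ≡ 3 (mod 4), so (325/667) = +(667/325).
Reduce top mod 325: now compute (17/325).
Reciprocity: 17 ≡ 1 and 325 ≡ 1 (mod 4), so (17/325) = +(325/17).
Reduce top mod 17: now compute (2/17).
Pull out 2: since 17 ≡ 1 (mod 8), (2/17) = +1.
Reached (1/17) = 1. Collecting the sign flips along the way, the symbol is -1.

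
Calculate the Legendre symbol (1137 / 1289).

1

Reciprocity: 1137 ≡ 1 and 1289 ≡ 1 (mod 4), so (1137/1289) = +(1289/1137).
Reduce top mod 1137: now compute (152/1137).
Pull out 2^3: since 1137 ≡ 1 (mod 8), (2/1137) = +1, so (2/1137)^3 = +1.
Reciprocity: 19 ≡ 3 and 1137 ≡ 1 (mod 4), so (19/1137) = +(1137/19).
Reduce top mod 19: now compute (16/19).
Pull out 2^4: since 19 ≡ 3 (mod 8), (2/19) = -1, so (2/19)^4 = +1.
Reached (1/19) = 1. Collecting the sign flips along the way, the symbol is +1.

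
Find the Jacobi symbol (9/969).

Reciprocity: 9 ≡ 1 and 969 ≡ 1 (mod 4), so (9/969) = +(969/9).
Reduce top mod 9: now compute (6/9).
Pull out 2: since 9 ≡ 1 (mod 8), (2/9) = +1.
Reciprocity: 3 ≡ 3 and 9 ≡ 1 (mod 4), so (3/9) = +(9/3).
Reduce top mod 3: now compute (0/3).
Top reduces to 0: gcd > 1, so the symbol is 0.

0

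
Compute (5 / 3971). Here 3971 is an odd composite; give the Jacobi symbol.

1

Reciprocity: 5 ≡ 1 and 3971 ≡ 3 (mod 4), so (5/3971) = +(3971/5).
Reduce top mod 5: now compute (1/5).
Reached (1/5) = 1. Collecting the sign flips along the way, the symbol is +1.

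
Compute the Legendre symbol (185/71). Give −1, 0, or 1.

1

Euler's criterion: (185/71) ≡ 43^35 (mod 71).
43^2 ≡ 3 (mod 71)
43^4 ≡ 9 (mod 71)
43^8 ≡ 10 (mod 71)
43^16 ≡ 29 (mod 71)
43^32 ≡ 60 (mod 71)
43^35 = 43^(32+2+1) ≡ 1 (mod 71).
Result is 1, so (185/71) = 1.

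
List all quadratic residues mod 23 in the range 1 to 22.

Square k = 1,…,11 (k and 23−k give the same square):
1²=1, 2²=4, 3²=9, 4²=16, 5²≡2, 6²≡13, 7²≡3, 8²≡18, 9²≡12, 10²≡8, 11²≡6 (mod 23).
So the quadratic residues mod 23 are {1, 2, 3, 4, 6, 8, 9, 12, 13, 16, 18}.

1, 2, 3, 4, 6, 8, 9, 12, 13, 16, 18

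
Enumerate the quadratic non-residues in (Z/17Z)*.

3, 5, 6, 7, 10, 11, 12, 14

Square k = 1,…,8 (k and 17−k give the same square):
1²=1, 2²=4, 3²=9, 4²=16, 5²≡8, 6²≡2, 7²≡15, 8²≡13 (mod 17).
The residues are {1, 2, 4, 8, 9, 13, 15, 16}; the non-residues are the remaining 8 nonzero classes.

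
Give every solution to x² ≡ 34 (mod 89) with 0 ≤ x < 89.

37, 52

89 ≡ 1 (mod 4), so we find a root by search.
Trying successive values, 37² = 1369 ≡ 34 (mod 89). The other root is 89 − 37 = 52.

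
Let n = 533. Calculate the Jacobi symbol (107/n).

Reciprocity: 107 ≡ 3 and 533 ≡ 1 (mod 4), so (107/533) = +(533/107).
Reduce top mod 107: now compute (105/107).
Reciprocity: 105 ≡ 1 and 107 ≡ 3 (mod 4), so (105/107) = +(107/105).
Reduce top mod 105: now compute (2/105).
Pull out 2: since 105 ≡ 1 (mod 8), (2/105) = +1.
Reached (1/105) = 1. Collecting the sign flips along the way, the symbol is +1.

1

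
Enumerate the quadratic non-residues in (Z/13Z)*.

Square k = 1,…,6 (k and 13−k give the same square):
1²=1, 2²=4, 3²=9, 4²≡3, 5²≡12, 6²≡10 (mod 13).
The residues are {1, 3, 4, 9, 10, 12}; the non-residues are the remaining 6 nonzero classes.

2, 5, 6, 7, 8, 11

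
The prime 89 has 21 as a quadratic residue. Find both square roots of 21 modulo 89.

89 ≡ 1 (mod 4), so we find a root by search.
Trying successive values, 33² = 1089 ≡ 21 (mod 89). The other root is 89 − 33 = 56.

33, 56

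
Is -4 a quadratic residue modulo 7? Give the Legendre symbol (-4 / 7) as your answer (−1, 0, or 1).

-1

First reduce: -4 ≡ 3 (mod 7).
Reciprocity: 3 ≡ 3 and 7 ≡ 3 (mod 4), so (3/7) = −(7/3).
Reduce top mod 3: now compute (1/3).
Reached (1/3) = 1. Collecting the sign flips along the way, the symbol is -1.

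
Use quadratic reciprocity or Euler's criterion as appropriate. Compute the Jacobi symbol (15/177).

Reciprocity: 15 ≡ 3 and 177 ≡ 1 (mod 4), so (15/177) = +(177/15).
Reduce top mod 15: now compute (12/15).
Pull out 2^2: since 15 ≡ 7 (mod 8), (2/15) = +1, so (2/15)^2 = +1.
Reciprocity: 3 ≡ 3 and 15 ≡ 3 (mod 4), so (3/15) = −(15/3).
Reduce top mod 3: now compute (0/3).
Top reduces to 0: gcd > 1, so the symbol is 0.

0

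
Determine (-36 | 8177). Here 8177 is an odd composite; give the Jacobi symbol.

1

First reduce: -36 ≡ 8141 (mod 8177).
Reciprocity: 8141 ≡ 1 and 8177 ≡ 1 (mod 4), so (8141/8177) = +(8177/8141).
Reduce top mod 8141: now compute (36/8141).
Pull out 2^2: since 8141 ≡ 5 (mod 8), (2/8141) = -1, so (2/8141)^2 = +1.
Reciprocity: 9 ≡ 1 and 8141 ≡ 1 (mod 4), so (9/8141) = +(8141/9).
Reduce top mod 9: now compute (5/9).
Reciprocity: 5 ≡ 1 and 9 ≡ 1 (mod 4), so (5/9) = +(9/5).
Reduce top mod 5: now compute (4/5).
Pull out 2^2: since 5 ≡ 5 (mod 8), (2/5) = -1, so (2/5)^2 = +1.
Reached (1/5) = 1. Collecting the sign flips along the way, the symbol is +1.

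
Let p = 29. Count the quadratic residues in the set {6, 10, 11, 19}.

(6/29) = +1 → QR.
(10/29) = -1 → non-residue.
(11/29) = -1 → non-residue.
(19/29) = -1 → non-residue.
Total quadratic residues among the 4: 1.

1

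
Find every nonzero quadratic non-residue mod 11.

2 6 7 8 10

Square k = 1,…,5 (k and 11−k give the same square):
1²=1, 2²=4, 3²=9, 4²≡5, 5²≡3 (mod 11).
The residues are {1, 3, 4, 5, 9}; the non-residues are the remaining 5 nonzero classes.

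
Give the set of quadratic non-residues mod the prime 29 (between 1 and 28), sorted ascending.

Square k = 1,…,14 (k and 29−k give the same square):
1²=1, 2²=4, 3²=9, 4²=16, 5²=25, 6²≡7, 7²≡20, 8²≡6, 9²≡23, 10²≡13, 11²≡5, 12²≡28, 13²≡24, 14²≡22 (mod 29).
The residues are {1, 4, 5, 6, 7, 9, 13, 16, 20, 22, 23, 24, 25, 28}; the non-residues are the remaining 14 nonzero classes.

2,3,8,10,11,12,14,15,17,18,19,21,26,27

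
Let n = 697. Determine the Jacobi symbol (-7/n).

1

First reduce: -7 ≡ 690 (mod 697).
Pull out 2: since 697 ≡ 1 (mod 8), (2/697) = +1.
Reciprocity: 345 ≡ 1 and 697 ≡ 1 (mod 4), so (345/697) = +(697/345).
Reduce top mod 345: now compute (7/345).
Reciprocity: 7 ≡ 3 and 345 ≡ 1 (mod 4), so (7/345) = +(345/7).
Reduce top mod 7: now compute (2/7).
Pull out 2: since 7 ≡ 7 (mod 8), (2/7) = +1.
Reached (1/7) = 1. Collecting the sign flips along the way, the symbol is +1.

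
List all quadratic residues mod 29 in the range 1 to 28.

Square k = 1,…,14 (k and 29−k give the same square):
1²=1, 2²=4, 3²=9, 4²=16, 5²=25, 6²≡7, 7²≡20, 8²≡6, 9²≡23, 10²≡13, 11²≡5, 12²≡28, 13²≡24, 14²≡22 (mod 29).
So the quadratic residues mod 29 are {1, 4, 5, 6, 7, 9, 13, 16, 20, 22, 23, 24, 25, 28}.

1,4,5,6,7,9,13,16,20,22,23,24,25,28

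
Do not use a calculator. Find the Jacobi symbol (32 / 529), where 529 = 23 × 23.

1

Pull out 2^5: since 529 ≡ 1 (mod 8), (2/529) = +1, so (2/529)^5 = +1.
Reached (1/529) = 1. Collecting the sign flips along the way, the symbol is +1.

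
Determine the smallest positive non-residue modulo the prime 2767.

(2/2767) = +1, so 2 is a residue.
(3/2767) = −1, so 3 is the smallest positive non-residue mod 2767.

3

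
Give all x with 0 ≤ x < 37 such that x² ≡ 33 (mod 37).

37 ≡ 1 (mod 4), so we find a root by search.
Trying successive values, 12² = 144 ≡ 33 (mod 37). The other root is 37 − 12 = 25.

12, 25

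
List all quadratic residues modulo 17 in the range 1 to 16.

1 2 4 8 9 13 15 16

Square k = 1,…,8 (k and 17−k give the same square):
1²=1, 2²=4, 3²=9, 4²=16, 5²≡8, 6²≡2, 7²≡15, 8²≡13 (mod 17).
So the quadratic residues mod 17 are {1, 2, 4, 8, 9, 13, 15, 16}.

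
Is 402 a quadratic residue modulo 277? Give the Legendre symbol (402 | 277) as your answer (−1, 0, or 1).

-1

First reduce: 402 ≡ 125 (mod 277).
Reciprocity: 125 ≡ 1 and 277 ≡ 1 (mod 4), so (125/277) = +(277/125).
Reduce top mod 125: now compute (27/125).
Reciprocity: 27 ≡ 3 and 125 ≡ 1 (mod 4), so (27/125) = +(125/27).
Reduce top mod 27: now compute (17/27).
Reciprocity: 17 ≡ 1 and 27 ≡ 3 (mod 4), so (17/27) = +(27/17).
Reduce top mod 17: now compute (10/17).
Pull out 2: since 17 ≡ 1 (mod 8), (2/17) = +1.
Reciprocity: 5 ≡ 1 and 17 ≡ 1 (mod 4), so (5/17) = +(17/5).
Reduce top mod 5: now compute (2/5).
Pull out 2: since 5 ≡ 5 (mod 8), (2/5) = -1.
Reached (1/5) = 1. Collecting the sign flips along the way, the symbol is -1.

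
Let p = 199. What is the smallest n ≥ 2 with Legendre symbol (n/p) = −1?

(2/199) = +1, so 2 is a residue.
(3/199) = −1, so 3 is the smallest positive non-residue mod 199.

3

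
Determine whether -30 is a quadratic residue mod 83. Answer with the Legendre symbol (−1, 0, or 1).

Euler's criterion: (-30/83) ≡ 53^41 (mod 83).
53^2 ≡ 70 (mod 83)
53^4 ≡ 3 (mod 83)
53^8 ≡ 9 (mod 83)
53^16 ≡ 81 (mod 83)
53^32 ≡ 4 (mod 83)
53^41 = 53^(32+8+1) ≡ 82 (mod 83).
Result is 82 ≡ −1, so (-30/83) = −1.

-1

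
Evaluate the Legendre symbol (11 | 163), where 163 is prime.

Euler's criterion: (11/163) ≡ 11^81 (mod 163).
11^2 ≡ 121 (mod 163)
11^4 ≡ 134 (mod 163)
11^8 ≡ 26 (mod 163)
11^16 ≡ 24 (mod 163)
11^32 ≡ 87 (mod 163)
11^64 ≡ 71 (mod 163)
11^81 = 11^(64+16+1) ≡ 162 (mod 163).
Result is 162 ≡ −1, so (11/163) = −1.

-1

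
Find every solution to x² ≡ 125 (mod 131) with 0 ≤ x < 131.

16, 115

Since 131 ≡ 3 (mod 4), a square root of 125 is 125^((131+1)/4) = 125^33 mod 131.
Repeated squaring: 125^2≡36, 125^4≡117, 125^8≡65, 125^16≡33, 125^32≡41 (mod 131).
125^33 = 125^(32+1) ≡ 16 (mod 131).
Check: 16² = 256 ≡ 125 (mod 131). The two roots are 16 and 115.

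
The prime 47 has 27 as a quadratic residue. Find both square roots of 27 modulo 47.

Since 47 ≡ 3 (mod 4), a square root of 27 is 27^((47+1)/4) = 27^12 mod 47.
Repeated squaring: 27^2≡24, 27^4≡12, 27^8≡3 (mod 47).
27^12 = 27^(8+4) ≡ 36 (mod 47).
Check: 36² = 1296 ≡ 27 (mod 47). The two roots are 11 and 36.

11, 36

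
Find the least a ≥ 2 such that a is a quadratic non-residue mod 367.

(2/367) = +1, so 2 is a residue.
(3/367) = −1, so 3 is the smallest positive non-residue mod 367.

3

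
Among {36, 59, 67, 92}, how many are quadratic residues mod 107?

2

(36/107) = +1 → QR.
(59/107) = -1 → non-residue.
(67/107) = -1 → non-residue.
(92/107) = +1 → QR.
Total quadratic residues among the 4: 2.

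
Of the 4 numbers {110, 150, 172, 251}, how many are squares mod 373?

(110/373) = -1 → non-residue.
(150/373) = -1 → non-residue.
(172/373) = -1 → non-residue.
(251/373) = +1 → QR.
Total quadratic residues among the 4: 1.

1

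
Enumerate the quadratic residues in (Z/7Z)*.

1, 2, 4

Square k = 1,…,3 (k and 7−k give the same square):
1²=1, 2²=4, 3²≡2 (mod 7).
So the quadratic residues mod 7 are {1, 2, 4}.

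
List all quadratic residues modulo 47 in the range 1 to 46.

1, 2, 3, 4, 6, 7, 8, 9, 12, 14, 16, 17, 18, 21, 24, 25, 27, 28, 32, 34, 36, 37, 42

Square k = 1,…,23 (k and 47−k give the same square):
1²=1, 2²=4, 3²=9, 4²=16, 5²=25, 6²=36, 7²≡2, 8²≡17, 9²≡34, 10²≡6, 11²≡27, 12²≡3, 13²≡28, 14²≡8, 15²≡37, 16²≡21, 17²≡7, 18²≡42, 19²≡32, 20²≡24, 21²≡18, 22²≡14, 23²≡12 (mod 47).
So the quadratic residues mod 47 are {1, 2, 3, 4, 6, 7, 8, 9, 12, 14, 16, 17, 18, 21, 24, 25, 27, 28, 32, 34, 36, 37, 42}.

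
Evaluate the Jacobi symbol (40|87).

-1

Pull out 2^3: since 87 ≡ 7 (mod 8), (2/87) = +1, so (2/87)^3 = +1.
Reciprocity: 5 ≡ 1 and 87 ≡ 3 (mod 4), so (5/87) = +(87/5).
Reduce top mod 5: now compute (2/5).
Pull out 2: since 5 ≡ 5 (mod 8), (2/5) = -1.
Reached (1/5) = 1. Collecting the sign flips along the way, the symbol is -1.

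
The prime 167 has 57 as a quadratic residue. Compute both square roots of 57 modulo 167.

70, 97

Since 167 ≡ 3 (mod 4), a square root of 57 is 57^((167+1)/4) = 57^42 mod 167.
Repeated squaring: 57^2≡76, 57^4≡98, 57^8≡85, 57^16≡44, 57^32≡99 (mod 167).
57^42 = 57^(32+8+2) ≡ 97 (mod 167).
Check: 97² = 9409 ≡ 57 (mod 167). The two roots are 70 and 97.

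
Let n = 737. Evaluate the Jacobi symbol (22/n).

Pull out 2: since 737 ≡ 1 (mod 8), (2/737) = +1.
Reciprocity: 11 ≡ 3 and 737 ≡ 1 (mod 4), so (11/737) = +(737/11).
Reduce top mod 11: now compute (0/11).
Top reduces to 0: gcd > 1, so the symbol is 0.

0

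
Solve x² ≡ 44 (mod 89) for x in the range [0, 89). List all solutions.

20, 69

89 ≡ 1 (mod 4), so we find a root by search.
Trying successive values, 20² = 400 ≡ 44 (mod 89). The other root is 89 − 20 = 69.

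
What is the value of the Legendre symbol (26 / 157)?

-1

Euler's criterion: (26/157) ≡ 26^78 (mod 157).
26^2 ≡ 48 (mod 157)
26^4 ≡ 106 (mod 157)
26^8 ≡ 89 (mod 157)
26^16 ≡ 71 (mod 157)
26^32 ≡ 17 (mod 157)
26^64 ≡ 132 (mod 157)
26^78 = 26^(64+8+4+2) ≡ 156 (mod 157).
Result is 156 ≡ −1, so (26/157) = −1.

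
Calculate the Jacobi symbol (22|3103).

Pull out 2: since 3103 ≡ 7 (mod 8), (2/3103) = +1.
Reciprocity: 11 ≡ 3 and 3103 ≡ 3 (mod 4), so (11/3103) = −(3103/11).
Reduce top mod 11: now compute (1/11).
Reached (1/11) = 1. Collecting the sign flips along the way, the symbol is -1.

-1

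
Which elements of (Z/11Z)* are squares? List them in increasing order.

Square k = 1,…,5 (k and 11−k give the same square):
1²=1, 2²=4, 3²=9, 4²≡5, 5²≡3 (mod 11).
So the quadratic residues mod 11 are {1, 3, 4, 5, 9}.

1 3 4 5 9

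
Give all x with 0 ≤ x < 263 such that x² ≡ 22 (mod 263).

Since 263 ≡ 3 (mod 4), a square root of 22 is 22^((263+1)/4) = 22^66 mod 263.
Repeated squaring: 22^2≡221, 22^4≡186, 22^8≡143, 22^16≡198, 22^32≡17, 22^64≡26 (mod 263).
22^66 = 22^(64+2) ≡ 223 (mod 263).
Check: 223² = 49729 ≡ 22 (mod 263). The two roots are 40 and 223.

40, 223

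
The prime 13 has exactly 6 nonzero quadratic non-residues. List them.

Square k = 1,…,6 (k and 13−k give the same square):
1²=1, 2²=4, 3²=9, 4²≡3, 5²≡12, 6²≡10 (mod 13).
The residues are {1, 3, 4, 9, 10, 12}; the non-residues are the remaining 6 nonzero classes.

2,5,6,7,8,11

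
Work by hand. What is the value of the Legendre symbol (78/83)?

1

Euler's criterion: (78/83) ≡ 78^41 (mod 83).
78^2 ≡ 25 (mod 83)
78^4 ≡ 44 (mod 83)
78^8 ≡ 27 (mod 83)
78^16 ≡ 65 (mod 83)
78^32 ≡ 75 (mod 83)
78^41 = 78^(32+8+1) ≡ 1 (mod 83).
Result is 1, so (78/83) = 1.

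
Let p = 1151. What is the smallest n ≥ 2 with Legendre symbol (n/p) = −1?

(2/1151) = +1, so 2 is a residue.
(3/1151) = +1, so 3 is a residue.
(4/1151) = +1, so 4 is a residue.
(5/1151) = +1, so 5 is a residue.
(6/1151) = +1, so 6 is a residue.
(7/1151) = +1, so 7 is a residue.
(8/1151) = +1, so 8 is a residue.
(9/1151) = +1, so 9 is a residue.
(10/1151) = +1, so 10 is a residue.
(11/1151) = +1, so 11 is a residue.
(12/1151) = +1, so 12 is a residue.
(13/1151) = −1, so 13 is the smallest positive non-residue mod 1151.

13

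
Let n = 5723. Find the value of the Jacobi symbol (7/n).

Reciprocity: 7 ≡ 3 and 5723 ≡ 3 (mod 4), so (7/5723) = −(5723/7).
Reduce top mod 7: now compute (4/7).
Pull out 2^2: since 7 ≡ 7 (mod 8), (2/7) = +1, so (2/7)^2 = +1.
Reached (1/7) = 1. Collecting the sign flips along the way, the symbol is -1.

-1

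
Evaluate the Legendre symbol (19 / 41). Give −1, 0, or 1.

Reciprocity: 19 ≡ 3 and 41 ≡ 1 (mod 4), so (19/41) = +(41/19).
Reduce top mod 19: now compute (3/19).
Reciprocity: 3 ≡ 3 and 19 ≡ 3 (mod 4), so (3/19) = −(19/3).
Reduce top mod 3: now compute (1/3).
Reached (1/3) = 1. Collecting the sign flips along the way, the symbol is -1.

-1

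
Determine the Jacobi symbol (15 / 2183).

Reciprocity: 15 ≡ 3 and 2183 ≡ 3 (mod 4), so (15/2183) = −(2183/15).
Reduce top mod 15: now compute (8/15).
Pull out 2^3: since 15 ≡ 7 (mod 8), (2/15) = +1, so (2/15)^3 = +1.
Reached (1/15) = 1. Collecting the sign flips along the way, the symbol is -1.

-1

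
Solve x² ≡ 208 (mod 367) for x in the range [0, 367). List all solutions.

93, 274

Since 367 ≡ 3 (mod 4), a square root of 208 is 208^((367+1)/4) = 208^92 mod 367.
Repeated squaring: 208^2≡325, 208^4≡296, 208^8≡270, 208^16≡234, 208^32≡73, 208^64≡191 (mod 367).
208^92 = 208^(64+16+8+4) ≡ 274 (mod 367).
Check: 274² = 75076 ≡ 208 (mod 367). The two roots are 93 and 274.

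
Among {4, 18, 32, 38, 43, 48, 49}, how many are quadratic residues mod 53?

(4/53) = +1 → QR.
(18/53) = -1 → non-residue.
(32/53) = -1 → non-residue.
(38/53) = +1 → QR.
(43/53) = +1 → QR.
(48/53) = -1 → non-residue.
(49/53) = +1 → QR.
Total quadratic residues among the 7: 4.

4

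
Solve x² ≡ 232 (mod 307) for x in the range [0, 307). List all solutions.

Since 307 ≡ 3 (mod 4), a square root of 232 is 232^((307+1)/4) = 232^77 mod 307.
Repeated squaring: 232^2≡99, 232^4≡284, 232^8≡222, 232^16≡164, 232^32≡187, 232^64≡278 (mod 307).
232^77 = 232^(64+8+4+1) ≡ 175 (mod 307).
Check: 175² = 30625 ≡ 232 (mod 307). The two roots are 132 and 175.

132, 175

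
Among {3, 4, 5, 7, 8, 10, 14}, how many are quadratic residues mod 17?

2

(3/17) = -1 → non-residue.
(4/17) = +1 → QR.
(5/17) = -1 → non-residue.
(7/17) = -1 → non-residue.
(8/17) = +1 → QR.
(10/17) = -1 → non-residue.
(14/17) = -1 → non-residue.
Total quadratic residues among the 7: 2.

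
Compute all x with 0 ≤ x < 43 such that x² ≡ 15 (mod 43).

12, 31

Since 43 ≡ 3 (mod 4), a square root of 15 is 15^((43+1)/4) = 15^11 mod 43.
Repeated squaring: 15^2≡10, 15^4≡14, 15^8≡24 (mod 43).
15^11 = 15^(8+2+1) ≡ 31 (mod 43).
Check: 31² = 961 ≡ 15 (mod 43). The two roots are 12 and 31.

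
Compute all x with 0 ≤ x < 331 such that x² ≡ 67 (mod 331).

Since 331 ≡ 3 (mod 4), a square root of 67 is 67^((331+1)/4) = 67^83 mod 331.
Repeated squaring: 67^2≡186, 67^4≡172, 67^8≡125, 67^16≡68, 67^32≡321, 67^64≡100 (mod 331).
67^83 = 67^(64+16+2+1) ≡ 304 (mod 331).
Check: 304² = 92416 ≡ 67 (mod 331). The two roots are 27 and 304.

27, 304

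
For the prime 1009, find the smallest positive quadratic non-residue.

(2/1009) = +1, so 2 is a residue.
(3/1009) = +1, so 3 is a residue.
(4/1009) = +1, so 4 is a residue.
(5/1009) = +1, so 5 is a residue.
(6/1009) = +1, so 6 is a residue.
(7/1009) = +1, so 7 is a residue.
(8/1009) = +1, so 8 is a residue.
(9/1009) = +1, so 9 is a residue.
(10/1009) = +1, so 10 is a residue.
(11/1009) = −1, so 11 is the smallest positive non-residue mod 1009.

11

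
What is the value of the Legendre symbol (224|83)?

-1

Euler's criterion: (224/83) ≡ 58^41 (mod 83).
58^2 ≡ 44 (mod 83)
58^4 ≡ 27 (mod 83)
58^8 ≡ 65 (mod 83)
58^16 ≡ 75 (mod 83)
58^32 ≡ 64 (mod 83)
58^41 = 58^(32+8+1) ≡ 82 (mod 83).
Result is 82 ≡ −1, so (224/83) = −1.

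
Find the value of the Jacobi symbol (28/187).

Pull out 2^2: since 187 ≡ 3 (mod 8), (2/187) = -1, so (2/187)^2 = +1.
Reciprocity: 7 ≡ 3 and 187 ≡ 3 (mod 4), so (7/187) = −(187/7).
Reduce top mod 7: now compute (5/7).
Reciprocity: 5 ≡ 1 and 7 ≡ 3 (mod 4), so (5/7) = +(7/5).
Reduce top mod 5: now compute (2/5).
Pull out 2: since 5 ≡ 5 (mod 8), (2/5) = -1.
Reached (1/5) = 1. Collecting the sign flips along the way, the symbol is +1.

1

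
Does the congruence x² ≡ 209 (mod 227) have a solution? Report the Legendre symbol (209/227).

Reciprocity: 209 ≡ 1 and 227 ≡ 3 (mod 4), so (209/227) = +(227/209).
Reduce top mod 209: now compute (18/209).
Pull out 2: since 209 ≡ 1 (mod 8), (2/209) = +1.
Reciprocity: 9 ≡ 1 and 209 ≡ 1 (mod 4), so (9/209) = +(209/9).
Reduce top mod 9: now compute (2/9).
Pull out 2: since 9 ≡ 1 (mod 8), (2/9) = +1.
Reached (1/9) = 1. Collecting the sign flips along the way, the symbol is +1.

1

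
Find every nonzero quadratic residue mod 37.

Square k = 1,…,18 (k and 37−k give the same square):
1²=1, 2²=4, 3²=9, 4²=16, 5²=25, 6²=36, 7²≡12, 8²≡27, 9²≡7, 10²≡26, 11²≡10, 12²≡33, 13²≡21, 14²≡11, 15²≡3, 16²≡34, 17²≡30, 18²≡28 (mod 37).
So the quadratic residues mod 37 are {1, 3, 4, 7, 9, 10, 11, 12, 16, 21, 25, 26, 27, 28, 30, 33, 34, 36}.

1 3 4 7 9 10 11 12 16 21 25 26 27 28 30 33 34 36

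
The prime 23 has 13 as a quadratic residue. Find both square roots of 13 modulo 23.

6, 17

Since 23 ≡ 3 (mod 4), a square root of 13 is 13^((23+1)/4) = 13^6 mod 23.
Repeated squaring: 13^2≡8, 13^4≡18 (mod 23).
13^6 = 13^(4+2) ≡ 6 (mod 23).
Check: 6² = 36 ≡ 13 (mod 23). The two roots are 6 and 17.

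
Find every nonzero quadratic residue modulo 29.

Square k = 1,…,14 (k and 29−k give the same square):
1²=1, 2²=4, 3²=9, 4²=16, 5²=25, 6²≡7, 7²≡20, 8²≡6, 9²≡23, 10²≡13, 11²≡5, 12²≡28, 13²≡24, 14²≡22 (mod 29).
So the quadratic residues mod 29 are {1, 4, 5, 6, 7, 9, 13, 16, 20, 22, 23, 24, 25, 28}.

1,4,5,6,7,9,13,16,20,22,23,24,25,28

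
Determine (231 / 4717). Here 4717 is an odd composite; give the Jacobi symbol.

-1

Reciprocity: 231 ≡ 3 and 4717 ≡ 1 (mod 4), so (231/4717) = +(4717/231).
Reduce top mod 231: now compute (97/231).
Reciprocity: 97 ≡ 1 and 231 ≡ 3 (mod 4), so (97/231) = +(231/97).
Reduce top mod 97: now compute (37/97).
Reciprocity: 37 ≡ 1 and 97 ≡ 1 (mod 4), so (37/97) = +(97/37).
Reduce top mod 37: now compute (23/37).
Reciprocity: 23 ≡ 3 and 37 ≡ 1 (mod 4), so (23/37) = +(37/23).
Reduce top mod 23: now compute (14/23).
Pull out 2: since 23 ≡ 7 (mod 8), (2/23) = +1.
Reciprocity: 7 ≡ 3 and 23 ≡ 3 (mod 4), so (7/23) = −(23/7).
Reduce top mod 7: now compute (2/7).
Pull out 2: since 7 ≡ 7 (mod 8), (2/7) = +1.
Reached (1/7) = 1. Collecting the sign flips along the way, the symbol is -1.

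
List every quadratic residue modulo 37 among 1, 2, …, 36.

1,3,4,7,9,10,11,12,16,21,25,26,27,28,30,33,34,36

Square k = 1,…,18 (k and 37−k give the same square):
1²=1, 2²=4, 3²=9, 4²=16, 5²=25, 6²=36, 7²≡12, 8²≡27, 9²≡7, 10²≡26, 11²≡10, 12²≡33, 13²≡21, 14²≡11, 15²≡3, 16²≡34, 17²≡30, 18²≡28 (mod 37).
So the quadratic residues mod 37 are {1, 3, 4, 7, 9, 10, 11, 12, 16, 21, 25, 26, 27, 28, 30, 33, 34, 36}.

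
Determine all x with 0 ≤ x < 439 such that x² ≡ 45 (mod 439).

22, 417

Since 439 ≡ 3 (mod 4), a square root of 45 is 45^((439+1)/4) = 45^110 mod 439.
Repeated squaring: 45^2≡269, 45^4≡365, 45^8≡208, 45^16≡242, 45^32≡177, 45^64≡160 (mod 439).
45^110 = 45^(64+32+8+4+2) ≡ 22 (mod 439).
Check: 22² = 484 ≡ 45 (mod 439). The two roots are 22 and 417.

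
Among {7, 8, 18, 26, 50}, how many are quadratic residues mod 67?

(7/67) = -1 → non-residue.
(8/67) = -1 → non-residue.
(18/67) = -1 → non-residue.
(26/67) = +1 → QR.
(50/67) = -1 → non-residue.
Total quadratic residues among the 5: 1.

1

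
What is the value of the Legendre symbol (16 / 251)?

Euler's criterion: (16/251) ≡ 16^125 (mod 251).
16^2 ≡ 5 (mod 251)
16^4 ≡ 25 (mod 251)
16^8 ≡ 123 (mod 251)
16^16 ≡ 69 (mod 251)
16^32 ≡ 243 (mod 251)
16^64 ≡ 64 (mod 251)
16^125 = 16^(64+32+16+8+4+1) ≡ 1 (mod 251).
Result is 1, so (16/251) = 1.

1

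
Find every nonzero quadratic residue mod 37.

Square k = 1,…,18 (k and 37−k give the same square):
1²=1, 2²=4, 3²=9, 4²=16, 5²=25, 6²=36, 7²≡12, 8²≡27, 9²≡7, 10²≡26, 11²≡10, 12²≡33, 13²≡21, 14²≡11, 15²≡3, 16²≡34, 17²≡30, 18²≡28 (mod 37).
So the quadratic residues mod 37 are {1, 3, 4, 7, 9, 10, 11, 12, 16, 21, 25, 26, 27, 28, 30, 33, 34, 36}.

1 3 4 7 9 10 11 12 16 21 25 26 27 28 30 33 34 36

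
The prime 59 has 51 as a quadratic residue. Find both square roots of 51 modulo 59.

13, 46

Since 59 ≡ 3 (mod 4), a square root of 51 is 51^((59+1)/4) = 51^15 mod 59.
Repeated squaring: 51^2≡5, 51^4≡25, 51^8≡35 (mod 59).
51^15 = 51^(8+4+2+1) ≡ 46 (mod 59).
Check: 46² = 2116 ≡ 51 (mod 59). The two roots are 13 and 46.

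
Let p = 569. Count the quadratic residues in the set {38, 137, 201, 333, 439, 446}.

1

(38/569) = -1 → non-residue.
(137/569) = -1 → non-residue.
(201/569) = -1 → non-residue.
(333/569) = -1 → non-residue.
(439/569) = +1 → QR.
(446/569) = -1 → non-residue.
Total quadratic residues among the 6: 1.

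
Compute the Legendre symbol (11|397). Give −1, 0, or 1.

Reciprocity: 11 ≡ 3 and 397 ≡ 1 (mod 4), so (11/397) = +(397/11).
Reduce top mod 11: now compute (1/11).
Reached (1/11) = 1. Collecting the sign flips along the way, the symbol is +1.

1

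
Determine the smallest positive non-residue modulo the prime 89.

(2/89) = +1, so 2 is a residue.
(3/89) = −1, so 3 is the smallest positive non-residue mod 89.

3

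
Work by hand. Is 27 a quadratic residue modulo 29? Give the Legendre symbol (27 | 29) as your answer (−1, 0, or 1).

Euler's criterion: (27/29) ≡ 27^14 (mod 29).
27^2 ≡ 4 (mod 29)
27^4 ≡ 16 (mod 29)
27^8 ≡ 24 (mod 29)
27^14 = 27^(8+4+2) ≡ 28 (mod 29).
Result is 28 ≡ −1, so (27/29) = −1.

-1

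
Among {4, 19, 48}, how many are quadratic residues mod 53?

1

(4/53) = +1 → QR.
(19/53) = -1 → non-residue.
(48/53) = -1 → non-residue.
Total quadratic residues among the 3: 1.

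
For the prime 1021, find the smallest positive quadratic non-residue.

2

(2/1021) = −1, so 2 is the smallest positive non-residue mod 1021.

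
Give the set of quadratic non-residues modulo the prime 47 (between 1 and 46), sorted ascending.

5, 10, 11, 13, 15, 19, 20, 22, 23, 26, 29, 30, 31, 33, 35, 38, 39, 40, 41, 43, 44, 45, 46

Square k = 1,…,23 (k and 47−k give the same square):
1²=1, 2²=4, 3²=9, 4²=16, 5²=25, 6²=36, 7²≡2, 8²≡17, 9²≡34, 10²≡6, 11²≡27, 12²≡3, 13²≡28, 14²≡8, 15²≡37, 16²≡21, 17²≡7, 18²≡42, 19²≡32, 20²≡24, 21²≡18, 22²≡14, 23²≡12 (mod 47).
The residues are {1, 2, 3, 4, 6, 7, 8, 9, 12, 14, 16, 17, 18, 21, 24, 25, 27, 28, 32, 34, 36, 37, 42}; the non-residues are the remaining 23 nonzero classes.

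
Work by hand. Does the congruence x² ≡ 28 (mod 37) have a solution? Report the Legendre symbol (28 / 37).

1

Pull out 2^2: since 37 ≡ 5 (mod 8), (2/37) = -1, so (2/37)^2 = +1.
Reciprocity: 7 ≡ 3 and 37 ≡ 1 (mod 4), so (7/37) = +(37/7).
Reduce top mod 7: now compute (2/7).
Pull out 2: since 7 ≡ 7 (mod 8), (2/7) = +1.
Reached (1/7) = 1. Collecting the sign flips along the way, the symbol is +1.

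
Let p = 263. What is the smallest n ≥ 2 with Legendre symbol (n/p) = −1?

5

(2/263) = +1, so 2 is a residue.
(3/263) = +1, so 3 is a residue.
(4/263) = +1, so 4 is a residue.
(5/263) = −1, so 5 is the smallest positive non-residue mod 263.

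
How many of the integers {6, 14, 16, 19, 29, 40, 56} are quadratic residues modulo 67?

7

(6/67) = +1 → QR.
(14/67) = +1 → QR.
(16/67) = +1 → QR.
(19/67) = +1 → QR.
(29/67) = +1 → QR.
(40/67) = +1 → QR.
(56/67) = +1 → QR.
Total quadratic residues among the 7: 7.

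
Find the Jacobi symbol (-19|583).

First reduce: -19 ≡ 564 (mod 583).
Pull out 2^2: since 583 ≡ 7 (mod 8), (2/583) = +1, so (2/583)^2 = +1.
Reciprocity: 141 ≡ 1 and 583 ≡ 3 (mod 4), so (141/583) = +(583/141).
Reduce top mod 141: now compute (19/141).
Reciprocity: 19 ≡ 3 and 141 ≡ 1 (mod 4), so (19/141) = +(141/19).
Reduce top mod 19: now compute (8/19).
Pull out 2^3: since 19 ≡ 3 (mod 8), (2/19) = -1, so (2/19)^3 = -1.
Reached (1/19) = 1. Collecting the sign flips along the way, the symbol is -1.

-1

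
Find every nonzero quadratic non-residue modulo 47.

5, 10, 11, 13, 15, 19, 20, 22, 23, 26, 29, 30, 31, 33, 35, 38, 39, 40, 41, 43, 44, 45, 46

Square k = 1,…,23 (k and 47−k give the same square):
1²=1, 2²=4, 3²=9, 4²=16, 5²=25, 6²=36, 7²≡2, 8²≡17, 9²≡34, 10²≡6, 11²≡27, 12²≡3, 13²≡28, 14²≡8, 15²≡37, 16²≡21, 17²≡7, 18²≡42, 19²≡32, 20²≡24, 21²≡18, 22²≡14, 23²≡12 (mod 47).
The residues are {1, 2, 3, 4, 6, 7, 8, 9, 12, 14, 16, 17, 18, 21, 24, 25, 27, 28, 32, 34, 36, 37, 42}; the non-residues are the remaining 23 nonzero classes.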